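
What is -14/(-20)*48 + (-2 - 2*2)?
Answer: 138/5 ≈ 27.600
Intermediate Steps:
-14/(-20)*48 + (-2 - 2*2) = -14*(-1/20)*48 + (-2 - 4) = (7/10)*48 - 6 = 168/5 - 6 = 138/5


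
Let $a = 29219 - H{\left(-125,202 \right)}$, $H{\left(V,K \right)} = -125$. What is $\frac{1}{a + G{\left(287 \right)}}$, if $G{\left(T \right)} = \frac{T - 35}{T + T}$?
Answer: $\frac{41}{1203122} \approx 3.4078 \cdot 10^{-5}$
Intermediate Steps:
$G{\left(T \right)} = \frac{-35 + T}{2 T}$
$a = 29344$ ($a = 29219 - -125 = 29219 + 125 = 29344$)
$\frac{1}{a + G{\left(287 \right)}} = \frac{1}{29344 + \frac{-35 + 287}{2 \cdot 287}} = \frac{1}{29344 + \frac{1}{2} \cdot \frac{1}{287} \cdot 252} = \frac{1}{29344 + \frac{18}{41}} = \frac{1}{\frac{1203122}{41}} = \frac{41}{1203122}$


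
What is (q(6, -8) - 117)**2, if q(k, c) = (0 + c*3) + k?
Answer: 18225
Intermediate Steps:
q(k, c) = k + 3*c (q(k, c) = (0 + 3*c) + k = 3*c + k = k + 3*c)
(q(6, -8) - 117)**2 = ((6 + 3*(-8)) - 117)**2 = ((6 - 24) - 117)**2 = (-18 - 117)**2 = (-135)**2 = 18225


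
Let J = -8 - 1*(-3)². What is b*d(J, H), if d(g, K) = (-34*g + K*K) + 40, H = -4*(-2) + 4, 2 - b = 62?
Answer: -45720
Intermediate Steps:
b = -60 (b = 2 - 1*62 = 2 - 62 = -60)
H = 12 (H = 8 + 4 = 12)
J = -17 (J = -8 - 1*9 = -8 - 9 = -17)
d(g, K) = 40 + K² - 34*g (d(g, K) = (-34*g + K²) + 40 = (K² - 34*g) + 40 = 40 + K² - 34*g)
b*d(J, H) = -60*(40 + 12² - 34*(-17)) = -60*(40 + 144 + 578) = -60*762 = -45720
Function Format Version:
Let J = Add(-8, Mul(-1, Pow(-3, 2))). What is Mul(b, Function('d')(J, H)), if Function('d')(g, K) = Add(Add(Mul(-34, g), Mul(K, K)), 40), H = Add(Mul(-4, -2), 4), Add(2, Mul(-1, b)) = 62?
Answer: -45720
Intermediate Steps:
b = -60 (b = Add(2, Mul(-1, 62)) = Add(2, -62) = -60)
H = 12 (H = Add(8, 4) = 12)
J = -17 (J = Add(-8, Mul(-1, 9)) = Add(-8, -9) = -17)
Function('d')(g, K) = Add(40, Pow(K, 2), Mul(-34, g)) (Function('d')(g, K) = Add(Add(Mul(-34, g), Pow(K, 2)), 40) = Add(Add(Pow(K, 2), Mul(-34, g)), 40) = Add(40, Pow(K, 2), Mul(-34, g)))
Mul(b, Function('d')(J, H)) = Mul(-60, Add(40, Pow(12, 2), Mul(-34, -17))) = Mul(-60, Add(40, 144, 578)) = Mul(-60, 762) = -45720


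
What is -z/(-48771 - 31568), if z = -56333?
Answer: -56333/80339 ≈ -0.70119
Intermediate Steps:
-z/(-48771 - 31568) = -(-56333)/(-48771 - 31568) = -(-56333)/(-80339) = -(-56333)*(-1)/80339 = -1*56333/80339 = -56333/80339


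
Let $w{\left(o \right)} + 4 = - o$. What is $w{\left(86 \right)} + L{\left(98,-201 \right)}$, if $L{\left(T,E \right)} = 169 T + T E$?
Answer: $-3226$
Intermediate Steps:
$w{\left(o \right)} = -4 - o$
$L{\left(T,E \right)} = 169 T + E T$
$w{\left(86 \right)} + L{\left(98,-201 \right)} = \left(-4 - 86\right) + 98 \left(169 - 201\right) = \left(-4 - 86\right) + 98 \left(-32\right) = -90 - 3136 = -3226$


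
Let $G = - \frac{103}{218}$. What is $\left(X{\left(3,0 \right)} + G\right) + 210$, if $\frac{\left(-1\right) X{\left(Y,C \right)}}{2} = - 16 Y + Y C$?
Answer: $\frac{66605}{218} \approx 305.53$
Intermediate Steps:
$G = - \frac{103}{218}$ ($G = \left(-103\right) \frac{1}{218} = - \frac{103}{218} \approx -0.47248$)
$X{\left(Y,C \right)} = 32 Y - 2 C Y$ ($X{\left(Y,C \right)} = - 2 \left(- 16 Y + Y C\right) = - 2 \left(- 16 Y + C Y\right) = 32 Y - 2 C Y$)
$\left(X{\left(3,0 \right)} + G\right) + 210 = \left(2 \cdot 3 \left(16 - 0\right) - \frac{103}{218}\right) + 210 = \left(2 \cdot 3 \left(16 + 0\right) - \frac{103}{218}\right) + 210 = \left(2 \cdot 3 \cdot 16 - \frac{103}{218}\right) + 210 = \left(96 - \frac{103}{218}\right) + 210 = \frac{20825}{218} + 210 = \frac{66605}{218}$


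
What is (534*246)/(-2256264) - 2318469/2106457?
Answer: -152994187699/132020086018 ≈ -1.1589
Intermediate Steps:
(534*246)/(-2256264) - 2318469/2106457 = 131364*(-1/2256264) - 2318469*1/2106457 = -3649/62674 - 2318469/2106457 = -152994187699/132020086018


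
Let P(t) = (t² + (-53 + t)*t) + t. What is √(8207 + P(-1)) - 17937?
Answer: -17937 + √8261 ≈ -17846.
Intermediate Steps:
P(t) = t + t² + t*(-53 + t) (P(t) = (t² + t*(-53 + t)) + t = t + t² + t*(-53 + t))
√(8207 + P(-1)) - 17937 = √(8207 + 2*(-1)*(-26 - 1)) - 17937 = √(8207 + 2*(-1)*(-27)) - 17937 = √(8207 + 54) - 17937 = √8261 - 17937 = -17937 + √8261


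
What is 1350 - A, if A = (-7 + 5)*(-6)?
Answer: 1338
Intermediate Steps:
A = 12 (A = -2*(-6) = 12)
1350 - A = 1350 - 1*12 = 1350 - 12 = 1338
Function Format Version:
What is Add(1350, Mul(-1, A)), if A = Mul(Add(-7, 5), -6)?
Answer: 1338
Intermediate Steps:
A = 12 (A = Mul(-2, -6) = 12)
Add(1350, Mul(-1, A)) = Add(1350, Mul(-1, 12)) = Add(1350, -12) = 1338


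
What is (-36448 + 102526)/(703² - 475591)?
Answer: 11013/3103 ≈ 3.5491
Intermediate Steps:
(-36448 + 102526)/(703² - 475591) = 66078/(494209 - 475591) = 66078/18618 = 66078*(1/18618) = 11013/3103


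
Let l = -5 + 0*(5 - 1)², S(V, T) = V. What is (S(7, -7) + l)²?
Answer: 4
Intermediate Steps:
l = -5 (l = -5 + 0*4² = -5 + 0*16 = -5 + 0 = -5)
(S(7, -7) + l)² = (7 - 5)² = 2² = 4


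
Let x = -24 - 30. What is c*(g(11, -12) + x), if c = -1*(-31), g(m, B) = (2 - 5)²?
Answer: -1395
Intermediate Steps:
g(m, B) = 9 (g(m, B) = (-3)² = 9)
x = -54
c = 31
c*(g(11, -12) + x) = 31*(9 - 54) = 31*(-45) = -1395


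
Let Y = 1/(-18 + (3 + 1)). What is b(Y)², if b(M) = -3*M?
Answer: 9/196 ≈ 0.045918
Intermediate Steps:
Y = -1/14 (Y = 1/(-18 + 4) = 1/(-14) = -1/14 ≈ -0.071429)
b(Y)² = (-3*(-1/14))² = (3/14)² = 9/196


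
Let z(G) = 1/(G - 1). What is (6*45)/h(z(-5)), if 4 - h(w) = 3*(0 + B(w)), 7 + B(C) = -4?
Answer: 270/37 ≈ 7.2973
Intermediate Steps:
B(C) = -11 (B(C) = -7 - 4 = -11)
z(G) = 1/(-1 + G)
h(w) = 37 (h(w) = 4 - 3*(0 - 11) = 4 - 3*(-11) = 4 - 1*(-33) = 4 + 33 = 37)
(6*45)/h(z(-5)) = (6*45)/37 = 270*(1/37) = 270/37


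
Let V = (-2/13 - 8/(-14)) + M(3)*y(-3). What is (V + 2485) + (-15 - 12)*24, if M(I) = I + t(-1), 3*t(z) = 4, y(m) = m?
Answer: 166022/91 ≈ 1824.4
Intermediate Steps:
t(z) = 4/3 (t(z) = (⅓)*4 = 4/3)
M(I) = 4/3 + I (M(I) = I + 4/3 = 4/3 + I)
V = -1145/91 (V = (-2/13 - 8/(-14)) + (4/3 + 3)*(-3) = (-2*1/13 - 8*(-1/14)) + (13/3)*(-3) = (-2/13 + 4/7) - 13 = 38/91 - 13 = -1145/91 ≈ -12.582)
(V + 2485) + (-15 - 12)*24 = (-1145/91 + 2485) + (-15 - 12)*24 = 224990/91 - 27*24 = 224990/91 - 648 = 166022/91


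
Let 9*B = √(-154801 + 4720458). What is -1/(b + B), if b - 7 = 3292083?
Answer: -266659290/877866377450443 + 9*√4565657/877866377450443 ≈ -3.0374e-7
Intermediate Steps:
b = 3292090 (b = 7 + 3292083 = 3292090)
B = √4565657/9 (B = √(-154801 + 4720458)/9 = √4565657/9 ≈ 237.42)
-1/(b + B) = -1/(3292090 + √4565657/9)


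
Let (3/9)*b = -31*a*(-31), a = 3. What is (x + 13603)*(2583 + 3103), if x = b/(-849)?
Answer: 21872711476/283 ≈ 7.7289e+7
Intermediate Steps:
b = 8649 (b = 3*(-31*3*(-31)) = 3*(-93*(-31)) = 3*2883 = 8649)
x = -2883/283 (x = 8649/(-849) = 8649*(-1/849) = -2883/283 ≈ -10.187)
(x + 13603)*(2583 + 3103) = (-2883/283 + 13603)*(2583 + 3103) = (3846766/283)*5686 = 21872711476/283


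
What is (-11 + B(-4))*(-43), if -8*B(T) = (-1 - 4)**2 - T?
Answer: 5031/8 ≈ 628.88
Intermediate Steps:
B(T) = -25/8 + T/8 (B(T) = -((-1 - 4)**2 - T)/8 = -((-5)**2 - T)/8 = -(25 - T)/8 = -25/8 + T/8)
(-11 + B(-4))*(-43) = (-11 + (-25/8 + (1/8)*(-4)))*(-43) = (-11 + (-25/8 - 1/2))*(-43) = (-11 - 29/8)*(-43) = -117/8*(-43) = 5031/8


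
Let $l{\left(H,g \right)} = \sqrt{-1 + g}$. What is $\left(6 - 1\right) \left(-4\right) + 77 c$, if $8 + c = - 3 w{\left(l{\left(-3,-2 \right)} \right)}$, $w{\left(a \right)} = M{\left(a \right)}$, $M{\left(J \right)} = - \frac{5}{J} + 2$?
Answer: $-1098 - 385 i \sqrt{3} \approx -1098.0 - 666.84 i$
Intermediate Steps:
$M{\left(J \right)} = 2 - \frac{5}{J}$
$w{\left(a \right)} = 2 - \frac{5}{a}$
$c = -14 - 5 i \sqrt{3}$ ($c = -8 - 3 \left(2 - \frac{5}{\sqrt{-1 - 2}}\right) = -8 - 3 \left(2 - \frac{5}{\sqrt{-3}}\right) = -8 - 3 \left(2 - \frac{5}{i \sqrt{3}}\right) = -8 - 3 \left(2 - 5 \left(- \frac{i \sqrt{3}}{3}\right)\right) = -8 - 3 \left(2 + \frac{5 i \sqrt{3}}{3}\right) = -8 - \left(6 + 5 i \sqrt{3}\right) = -14 - 5 i \sqrt{3} \approx -14.0 - 8.6602 i$)
$\left(6 - 1\right) \left(-4\right) + 77 c = \left(6 - 1\right) \left(-4\right) + 77 \left(-14 - 5 i \sqrt{3}\right) = 5 \left(-4\right) - \left(1078 + 385 i \sqrt{3}\right) = -20 - \left(1078 + 385 i \sqrt{3}\right) = -1098 - 385 i \sqrt{3}$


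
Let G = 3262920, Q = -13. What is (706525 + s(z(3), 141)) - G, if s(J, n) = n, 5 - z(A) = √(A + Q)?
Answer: -2556254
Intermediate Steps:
z(A) = 5 - √(-13 + A) (z(A) = 5 - √(A - 13) = 5 - √(-13 + A))
(706525 + s(z(3), 141)) - G = (706525 + 141) - 1*3262920 = 706666 - 3262920 = -2556254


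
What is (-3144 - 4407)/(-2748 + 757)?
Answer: 7551/1991 ≈ 3.7926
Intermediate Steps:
(-3144 - 4407)/(-2748 + 757) = -7551/(-1991) = -7551*(-1/1991) = 7551/1991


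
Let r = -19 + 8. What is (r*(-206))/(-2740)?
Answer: -1133/1370 ≈ -0.82701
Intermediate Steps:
r = -11
(r*(-206))/(-2740) = -11*(-206)/(-2740) = 2266*(-1/2740) = -1133/1370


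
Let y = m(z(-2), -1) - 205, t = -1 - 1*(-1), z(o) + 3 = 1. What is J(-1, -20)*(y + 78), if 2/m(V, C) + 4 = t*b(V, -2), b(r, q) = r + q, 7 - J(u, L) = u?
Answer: -1020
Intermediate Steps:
J(u, L) = 7 - u
z(o) = -2 (z(o) = -3 + 1 = -2)
b(r, q) = q + r
t = 0 (t = -1 + 1 = 0)
m(V, C) = -1/2 (m(V, C) = 2/(-4 + 0*(-2 + V)) = 2/(-4 + 0) = 2/(-4) = 2*(-1/4) = -1/2)
y = -411/2 (y = -1/2 - 205 = -411/2 ≈ -205.50)
J(-1, -20)*(y + 78) = (7 - 1*(-1))*(-411/2 + 78) = (7 + 1)*(-255/2) = 8*(-255/2) = -1020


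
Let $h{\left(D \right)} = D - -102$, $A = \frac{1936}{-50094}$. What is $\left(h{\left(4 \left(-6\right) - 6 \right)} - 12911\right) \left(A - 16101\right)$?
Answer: $\frac{42791295685}{207} \approx 2.0672 \cdot 10^{8}$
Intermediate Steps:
$A = - \frac{8}{207}$ ($A = 1936 \left(- \frac{1}{50094}\right) = - \frac{8}{207} \approx -0.038647$)
$h{\left(D \right)} = 102 + D$ ($h{\left(D \right)} = D + 102 = 102 + D$)
$\left(h{\left(4 \left(-6\right) - 6 \right)} - 12911\right) \left(A - 16101\right) = \left(\left(102 + \left(4 \left(-6\right) - 6\right)\right) - 12911\right) \left(- \frac{8}{207} - 16101\right) = \left(\left(102 - 30\right) - 12911\right) \left(- \frac{3332915}{207}\right) = \left(72 - 12911\right) \left(- \frac{3332915}{207}\right) = \left(-12839\right) \left(- \frac{3332915}{207}\right) = \frac{42791295685}{207}$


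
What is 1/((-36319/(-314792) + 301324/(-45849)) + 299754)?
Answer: 14432898408/4326225840196855 ≈ 3.3361e-6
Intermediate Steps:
1/((-36319/(-314792) + 301324/(-45849)) + 299754) = 1/((-36319*(-1/314792) + 301324*(-1/45849)) + 299754) = 1/((36319/314792 - 301324/45849) + 299754) = 1/(-93189194777/14432898408 + 299754) = 1/(4326225840196855/14432898408) = 14432898408/4326225840196855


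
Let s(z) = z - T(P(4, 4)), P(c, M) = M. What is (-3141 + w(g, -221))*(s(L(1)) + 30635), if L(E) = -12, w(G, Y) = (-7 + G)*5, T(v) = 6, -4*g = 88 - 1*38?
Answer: -198306309/2 ≈ -9.9153e+7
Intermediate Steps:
g = -25/2 (g = -(88 - 1*38)/4 = -(88 - 38)/4 = -¼*50 = -25/2 ≈ -12.500)
w(G, Y) = -35 + 5*G
s(z) = -6 + z (s(z) = z - 1*6 = z - 6 = -6 + z)
(-3141 + w(g, -221))*(s(L(1)) + 30635) = (-3141 + (-35 + 5*(-25/2)))*((-6 - 12) + 30635) = (-3141 + (-35 - 125/2))*(-18 + 30635) = (-3141 - 195/2)*30617 = -6477/2*30617 = -198306309/2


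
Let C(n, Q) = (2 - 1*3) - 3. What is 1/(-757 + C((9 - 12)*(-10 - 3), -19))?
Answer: -1/761 ≈ -0.0013141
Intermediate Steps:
C(n, Q) = -4 (C(n, Q) = (2 - 3) - 3 = -1 - 3 = -4)
1/(-757 + C((9 - 12)*(-10 - 3), -19)) = 1/(-757 - 4) = 1/(-761) = -1/761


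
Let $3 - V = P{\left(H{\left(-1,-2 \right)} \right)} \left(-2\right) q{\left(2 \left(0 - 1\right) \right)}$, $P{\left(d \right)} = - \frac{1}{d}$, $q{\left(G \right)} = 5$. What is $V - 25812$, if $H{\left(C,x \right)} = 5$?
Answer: $-25811$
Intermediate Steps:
$V = 1$ ($V = 3 - - \frac{1}{5} \left(-2\right) 5 = 3 - \left(-1\right) \frac{1}{5} \left(-2\right) 5 = 3 - \left(- \frac{1}{5}\right) \left(-2\right) 5 = 3 - \frac{2}{5} \cdot 5 = 3 - 2 = 1$)
$V - 25812 = 1 - 25812 = -25811$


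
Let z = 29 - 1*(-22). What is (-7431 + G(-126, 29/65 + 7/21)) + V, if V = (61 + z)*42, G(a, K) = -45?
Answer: -2772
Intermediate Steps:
z = 51 (z = 29 + 22 = 51)
V = 4704 (V = (61 + 51)*42 = 112*42 = 4704)
(-7431 + G(-126, 29/65 + 7/21)) + V = (-7431 - 45) + 4704 = -7476 + 4704 = -2772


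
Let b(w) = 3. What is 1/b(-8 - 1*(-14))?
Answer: 1/3 ≈ 0.33333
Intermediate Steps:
1/b(-8 - 1*(-14)) = 1/3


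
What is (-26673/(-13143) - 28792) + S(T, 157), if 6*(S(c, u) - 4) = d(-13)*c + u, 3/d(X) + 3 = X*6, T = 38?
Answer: -20411632013/709722 ≈ -28760.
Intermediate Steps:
d(X) = 3/(-3 + 6*X) (d(X) = 3/(-3 + X*6) = 3/(-3 + 6*X))
S(c, u) = 4 - c/162 + u/6 (S(c, u) = 4 + (c/(-1 + 2*(-13)) + u)/6 = 4 + (c/(-1 - 26) + u)/6 = 4 + (c/(-27) + u)/6 = 4 + (-c/27 + u)/6 = 4 + (u - c/27)/6 = 4 + (-c/162 + u/6) = 4 - c/162 + u/6)
(-26673/(-13143) - 28792) + S(T, 157) = (-26673/(-13143) - 28792) + (4 - 1/162*38 + (⅙)*157) = (-26673*(-1/13143) - 28792) + (4 - 19/81 + 157/6) = (8891/4381 - 28792) + 4849/162 = -126128861/4381 + 4849/162 = -20411632013/709722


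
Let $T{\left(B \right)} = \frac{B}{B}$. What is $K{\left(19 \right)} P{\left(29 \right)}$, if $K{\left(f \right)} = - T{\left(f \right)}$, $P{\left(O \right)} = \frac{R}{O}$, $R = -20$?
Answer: $\frac{20}{29} \approx 0.68966$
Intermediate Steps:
$P{\left(O \right)} = - \frac{20}{O}$
$T{\left(B \right)} = 1$
$K{\left(f \right)} = -1$ ($K{\left(f \right)} = \left(-1\right) 1 = -1$)
$K{\left(19 \right)} P{\left(29 \right)} = - \frac{-20}{29} = \left(-1\right) \left(- \frac{20}{29}\right) = \frac{20}{29}$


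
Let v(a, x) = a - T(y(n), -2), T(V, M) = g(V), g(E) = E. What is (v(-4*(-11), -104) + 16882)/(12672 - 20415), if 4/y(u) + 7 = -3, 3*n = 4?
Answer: -84632/38715 ≈ -2.1860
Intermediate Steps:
n = 4/3 (n = (⅓)*4 = 4/3 ≈ 1.3333)
y(u) = -⅖ (y(u) = 4/(-7 - 3) = 4/(-10) = 4*(-⅒) = -⅖)
T(V, M) = V
v(a, x) = ⅖ + a (v(a, x) = a - 1*(-⅖) = a + ⅖ = ⅖ + a)
(v(-4*(-11), -104) + 16882)/(12672 - 20415) = ((⅖ - 4*(-11)) + 16882)/(12672 - 20415) = ((⅖ + 44) + 16882)/(-7743) = (222/5 + 16882)*(-1/7743) = (84632/5)*(-1/7743) = -84632/38715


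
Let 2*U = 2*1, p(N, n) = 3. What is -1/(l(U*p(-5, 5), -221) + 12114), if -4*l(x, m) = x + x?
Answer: -2/24225 ≈ -8.2559e-5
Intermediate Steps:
U = 1 (U = (2*1)/2 = (½)*2 = 1)
l(x, m) = -x/2 (l(x, m) = -(x + x)/4 = -x/2)
-1/(l(U*p(-5, 5), -221) + 12114) = -1/(-3/2 + 12114) = -1/24225/2 = -1*2/24225 = -2/24225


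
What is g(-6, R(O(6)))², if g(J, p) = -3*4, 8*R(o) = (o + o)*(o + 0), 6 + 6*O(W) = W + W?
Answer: 144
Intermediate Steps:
O(W) = -1 + W/3 (O(W) = -1 + (W + W)/6 = -1 + (2*W)/6 = -1 + W/3)
R(o) = o²/4 (R(o) = ((o + o)*(o + 0))/8 = ((2*o)*o)/8 = (2*o²)/8 = o²/4)
g(J, p) = -12
g(-6, R(O(6)))² = (-12)² = 144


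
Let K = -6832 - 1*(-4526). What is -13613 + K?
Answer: -15919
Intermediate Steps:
K = -2306 (K = -6832 + 4526 = -2306)
-13613 + K = -13613 - 2306 = -15919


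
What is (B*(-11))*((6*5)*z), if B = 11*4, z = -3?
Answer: 43560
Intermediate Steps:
B = 44
(B*(-11))*((6*5)*z) = (44*(-11))*((6*5)*(-3)) = -14520*(-3) = -484*(-90) = 43560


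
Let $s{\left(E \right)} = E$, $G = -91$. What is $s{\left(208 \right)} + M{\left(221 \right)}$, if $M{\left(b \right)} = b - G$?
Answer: $520$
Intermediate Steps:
$M{\left(b \right)} = 91 + b$ ($M{\left(b \right)} = b - -91 = b + 91 = 91 + b$)
$s{\left(208 \right)} + M{\left(221 \right)} = 208 + \left(91 + 221\right) = 208 + 312 = 520$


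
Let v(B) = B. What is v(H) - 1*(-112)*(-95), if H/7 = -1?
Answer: -10647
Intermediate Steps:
H = -7 (H = 7*(-1) = -7)
v(H) - 1*(-112)*(-95) = -7 - 1*(-112)*(-95) = -7 + 112*(-95) = -7 - 10640 = -10647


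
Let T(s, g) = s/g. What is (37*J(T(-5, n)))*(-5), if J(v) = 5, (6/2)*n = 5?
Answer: -925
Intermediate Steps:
n = 5/3 (n = (⅓)*5 = 5/3 ≈ 1.6667)
(37*J(T(-5, n)))*(-5) = (37*5)*(-5) = 185*(-5) = -925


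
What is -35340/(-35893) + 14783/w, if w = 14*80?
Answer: 570187019/40200160 ≈ 14.184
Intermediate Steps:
w = 1120
-35340/(-35893) + 14783/w = -35340/(-35893) + 14783/1120 = -35340*(-1/35893) + 14783*(1/1120) = 35340/35893 + 14783/1120 = 570187019/40200160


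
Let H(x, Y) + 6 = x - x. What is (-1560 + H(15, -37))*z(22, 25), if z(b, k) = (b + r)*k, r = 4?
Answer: -1017900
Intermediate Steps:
z(b, k) = k*(4 + b) (z(b, k) = (b + 4)*k = (4 + b)*k = k*(4 + b))
H(x, Y) = -6 (H(x, Y) = -6 + (x - x) = -6 + 0 = -6)
(-1560 + H(15, -37))*z(22, 25) = (-1560 - 6)*(25*(4 + 22)) = -39150*26 = -1566*650 = -1017900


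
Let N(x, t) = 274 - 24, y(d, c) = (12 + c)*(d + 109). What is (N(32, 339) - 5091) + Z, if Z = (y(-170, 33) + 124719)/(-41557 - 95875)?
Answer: -332715143/68716 ≈ -4841.9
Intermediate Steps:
y(d, c) = (12 + c)*(109 + d)
N(x, t) = 250
Z = -60987/68716 (Z = ((1308 + 12*(-170) + 109*33 + 33*(-170)) + 124719)/(-41557 - 95875) = ((1308 - 2040 + 3597 - 5610) + 124719)/(-137432) = (-2745 + 124719)*(-1/137432) = 121974*(-1/137432) = -60987/68716 ≈ -0.88752)
(N(32, 339) - 5091) + Z = (250 - 5091) - 60987/68716 = -4841 - 60987/68716 = -332715143/68716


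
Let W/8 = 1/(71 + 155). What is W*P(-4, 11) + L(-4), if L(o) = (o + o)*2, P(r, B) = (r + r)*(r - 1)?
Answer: -1648/113 ≈ -14.584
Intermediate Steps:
P(r, B) = 2*r*(-1 + r) (P(r, B) = (2*r)*(-1 + r) = 2*r*(-1 + r))
L(o) = 4*o (L(o) = (2*o)*2 = 4*o)
W = 4/113 (W = 8/(71 + 155) = 8/226 = 8*(1/226) = 4/113 ≈ 0.035398)
W*P(-4, 11) + L(-4) = 4*(2*(-4)*(-1 - 4))/113 + 4*(-4) = 4*(2*(-4)*(-5))/113 - 16 = (4/113)*40 - 16 = 160/113 - 16 = -1648/113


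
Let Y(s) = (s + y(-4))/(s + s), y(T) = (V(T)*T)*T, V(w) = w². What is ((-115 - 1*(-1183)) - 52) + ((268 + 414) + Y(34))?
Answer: 57877/34 ≈ 1702.3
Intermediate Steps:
y(T) = T⁴ (y(T) = (T²*T)*T = T³*T = T⁴)
Y(s) = (256 + s)/(2*s) (Y(s) = (s + (-4)⁴)/(s + s) = (s + 256)/((2*s)) = (256 + s)*(1/(2*s)) = (256 + s)/(2*s))
((-115 - 1*(-1183)) - 52) + ((268 + 414) + Y(34)) = ((-115 - 1*(-1183)) - 52) + ((268 + 414) + (½)*(256 + 34)/34) = ((-115 + 1183) - 52) + (682 + (½)*(1/34)*290) = (1068 - 52) + (682 + 145/34) = 1016 + 23333/34 = 57877/34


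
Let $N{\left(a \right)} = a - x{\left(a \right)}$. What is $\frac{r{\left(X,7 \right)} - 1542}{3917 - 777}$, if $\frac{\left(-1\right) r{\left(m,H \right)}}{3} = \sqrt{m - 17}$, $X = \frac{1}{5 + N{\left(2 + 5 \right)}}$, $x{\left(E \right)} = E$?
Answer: $- \frac{771}{1570} - \frac{3 i \sqrt{105}}{7850} \approx -0.49108 - 0.003916 i$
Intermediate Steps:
$N{\left(a \right)} = 0$ ($N{\left(a \right)} = a - a = 0$)
$X = \frac{1}{5}$ ($X = \frac{1}{5 + 0} = \frac{1}{5} \approx 0.2$)
$r{\left(m,H \right)} = - 3 \sqrt{-17 + m}$ ($r{\left(m,H \right)} = - 3 \sqrt{m - 17} = - 3 \sqrt{-17 + m}$)
$\frac{r{\left(X,7 \right)} - 1542}{3917 - 777} = \frac{- 3 \sqrt{-17 + \frac{1}{5}} - 1542}{3917 - 777} = \frac{- 3 \sqrt{- \frac{84}{5}} - 1542}{3140} = \left(- 3 \frac{2 i \sqrt{105}}{5} - 1542\right) \frac{1}{3140} = \left(- \frac{6 i \sqrt{105}}{5} - 1542\right) \frac{1}{3140} = \left(-1542 - \frac{6 i \sqrt{105}}{5}\right) \frac{1}{3140} = - \frac{771}{1570} - \frac{3 i \sqrt{105}}{7850}$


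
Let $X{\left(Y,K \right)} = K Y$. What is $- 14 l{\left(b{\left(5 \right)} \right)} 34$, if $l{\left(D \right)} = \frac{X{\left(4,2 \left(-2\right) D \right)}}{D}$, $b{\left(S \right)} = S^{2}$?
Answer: $7616$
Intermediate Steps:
$l{\left(D \right)} = -16$ ($l{\left(D \right)} = \frac{2 \left(-2\right) D 4}{D} = \frac{- 4 D 4}{D} = \frac{\left(-16\right) D}{D} = -16$)
$- 14 l{\left(b{\left(5 \right)} \right)} 34 = \left(-14\right) \left(-16\right) 34 = 224 \cdot 34 = 7616$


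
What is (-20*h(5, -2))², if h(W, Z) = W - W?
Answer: 0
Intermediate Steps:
h(W, Z) = 0
(-20*h(5, -2))² = (-20*0)² = 0² = 0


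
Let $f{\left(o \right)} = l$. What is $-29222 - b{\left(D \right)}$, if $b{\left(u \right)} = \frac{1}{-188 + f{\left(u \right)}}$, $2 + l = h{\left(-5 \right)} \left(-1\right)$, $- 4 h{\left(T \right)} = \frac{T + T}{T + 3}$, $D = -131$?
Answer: $- \frac{22062606}{755} \approx -29222.0$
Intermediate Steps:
$h{\left(T \right)} = - \frac{T}{2 \left(3 + T\right)}$ ($h{\left(T \right)} = - \frac{\left(T + T\right) \frac{1}{T + 3}}{4} = - \frac{2 T \frac{1}{3 + T}}{4} = - \frac{T}{2 \left(3 + T\right)}$)
$l = - \frac{3}{4}$ ($l = -2 + \left(-1\right) \left(-5\right) \frac{1}{6 + 2 \left(-5\right)} \left(-1\right) = -2 + \left(-1\right) \left(-5\right) \frac{1}{6 - 10} \left(-1\right) = -2 + \left(-1\right) \left(-5\right) \frac{1}{-4} \left(-1\right) = -2 + \left(-1\right) \left(-5\right) \left(- \frac{1}{4}\right) \left(-1\right) = -2 - - \frac{5}{4} = -2 + \frac{5}{4} = - \frac{3}{4} \approx -0.75$)
$f{\left(o \right)} = - \frac{3}{4}$
$b{\left(u \right)} = - \frac{4}{755}$ ($b{\left(u \right)} = \frac{1}{-188 - \frac{3}{4}} = \frac{1}{- \frac{755}{4}} = - \frac{4}{755}$)
$-29222 - b{\left(D \right)} = -29222 - - \frac{4}{755} = -29222 + \frac{4}{755} = - \frac{22062606}{755}$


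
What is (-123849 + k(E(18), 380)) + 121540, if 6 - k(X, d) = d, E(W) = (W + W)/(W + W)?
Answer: -2683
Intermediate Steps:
E(W) = 1 (E(W) = (2*W)/((2*W)) = (2*W)*(1/(2*W)) = 1)
k(X, d) = 6 - d
(-123849 + k(E(18), 380)) + 121540 = (-123849 + (6 - 1*380)) + 121540 = (-123849 + (6 - 380)) + 121540 = (-123849 - 374) + 121540 = -124223 + 121540 = -2683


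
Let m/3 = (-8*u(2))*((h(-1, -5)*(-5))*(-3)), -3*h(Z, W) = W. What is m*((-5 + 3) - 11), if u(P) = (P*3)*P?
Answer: 93600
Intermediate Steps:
h(Z, W) = -W/3
u(P) = 3*P² (u(P) = (3*P)*P = 3*P²)
m = -7200 (m = 3*((-24*2²)*((-⅓*(-5)*(-5))*(-3))) = 3*((-24*4)*(((5/3)*(-5))*(-3))) = 3*((-8*12)*(-25/3*(-3))) = 3*(-96*25) = 3*(-2400) = -7200)
m*((-5 + 3) - 11) = -7200*((-5 + 3) - 11) = -7200*(-2 - 11) = -7200*(-13) = 93600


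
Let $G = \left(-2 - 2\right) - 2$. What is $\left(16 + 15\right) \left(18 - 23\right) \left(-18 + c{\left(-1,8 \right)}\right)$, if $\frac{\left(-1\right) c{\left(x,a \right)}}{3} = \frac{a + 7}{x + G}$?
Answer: $\frac{12555}{7} \approx 1793.6$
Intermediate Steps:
$G = -6$ ($G = -4 - 2 = -6$)
$c{\left(x,a \right)} = - \frac{3 \left(7 + a\right)}{-6 + x}$ ($c{\left(x,a \right)} = - 3 \frac{a + 7}{x - 6} = - 3 \frac{7 + a}{-6 + x} = - \frac{3 \left(7 + a\right)}{-6 + x}$)
$\left(16 + 15\right) \left(18 - 23\right) \left(-18 + c{\left(-1,8 \right)}\right) = \left(16 + 15\right) \left(18 - 23\right) \left(-18 + \frac{3 \left(-7 - 8\right)}{-6 - 1}\right) = 31 \left(-5\right) \left(-18 + \frac{3 \left(-7 - 8\right)}{-7}\right) = - 155 \left(-18 + 3 \left(- \frac{1}{7}\right) \left(-15\right)\right) = - 155 \left(-18 + \frac{45}{7}\right) = \left(-155\right) \left(- \frac{81}{7}\right) = \frac{12555}{7}$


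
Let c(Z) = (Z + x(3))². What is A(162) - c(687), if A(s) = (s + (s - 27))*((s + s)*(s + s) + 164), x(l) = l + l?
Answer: 30746331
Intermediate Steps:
x(l) = 2*l
A(s) = (-27 + 2*s)*(164 + 4*s²) (A(s) = (s + (-27 + s))*((2*s)*(2*s) + 164) = (-27 + 2*s)*(4*s² + 164) = (-27 + 2*s)*(164 + 4*s²))
c(Z) = (6 + Z)² (c(Z) = (Z + 2*3)² = (Z + 6)² = (6 + Z)²)
A(162) - c(687) = (-4428 - 108*162² + 8*162³ + 328*162) - (6 + 687)² = (-4428 - 108*26244 + 8*4251528 + 53136) - 1*693² = (-4428 - 2834352 + 34012224 + 53136) - 1*480249 = 31226580 - 480249 = 30746331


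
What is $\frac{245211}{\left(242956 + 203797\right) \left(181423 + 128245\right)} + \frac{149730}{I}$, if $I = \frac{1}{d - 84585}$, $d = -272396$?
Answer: $- \frac{7394651874806286855309}{138345108004} \approx -5.3451 \cdot 10^{10}$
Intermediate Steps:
$I = - \frac{1}{356981}$ ($I = \frac{1}{-272396 - 84585} = \frac{1}{-356981} = - \frac{1}{356981} \approx -2.8013 \cdot 10^{-6}$)
$\frac{245211}{\left(242956 + 203797\right) \left(181423 + 128245\right)} + \frac{149730}{I} = \frac{245211}{\left(242956 + 203797\right) \left(181423 + 128245\right)} + \frac{149730}{- \frac{1}{356981}} = \frac{245211}{446753 \cdot 309668} + 149730 \left(-356981\right) = \frac{245211}{138345108004} - 53450765130 = - \frac{7394651874806286855309}{138345108004}$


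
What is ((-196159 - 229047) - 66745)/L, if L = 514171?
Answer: -491951/514171 ≈ -0.95679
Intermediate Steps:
((-196159 - 229047) - 66745)/L = ((-196159 - 229047) - 66745)/514171 = (-425206 - 66745)*(1/514171) = -491951*1/514171 = -491951/514171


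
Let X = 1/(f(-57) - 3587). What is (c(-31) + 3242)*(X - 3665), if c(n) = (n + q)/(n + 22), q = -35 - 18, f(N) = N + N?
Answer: -132304875164/11103 ≈ -1.1916e+7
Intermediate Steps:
f(N) = 2*N
q = -53
X = -1/3701 (X = 1/(2*(-57) - 3587) = 1/(-114 - 3587) = 1/(-3701) = -1/3701 ≈ -0.00027020)
c(n) = (-53 + n)/(22 + n) (c(n) = (n - 53)/(n + 22) = (-53 + n)/(22 + n))
(c(-31) + 3242)*(X - 3665) = ((-53 - 31)/(22 - 31) + 3242)*(-1/3701 - 3665) = (-84/(-9) + 3242)*(-13564166/3701) = (-⅑*(-84) + 3242)*(-13564166/3701) = (28/3 + 3242)*(-13564166/3701) = (9754/3)*(-13564166/3701) = -132304875164/11103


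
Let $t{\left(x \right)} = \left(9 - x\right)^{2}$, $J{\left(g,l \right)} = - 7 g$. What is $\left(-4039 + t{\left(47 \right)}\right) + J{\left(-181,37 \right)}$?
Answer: $-1328$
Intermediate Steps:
$\left(-4039 + t{\left(47 \right)}\right) + J{\left(-181,37 \right)} = \left(-4039 + \left(-9 + 47\right)^{2}\right) - -1267 = \left(-4039 + 38^{2}\right) + 1267 = \left(-4039 + 1444\right) + 1267 = -2595 + 1267 = -1328$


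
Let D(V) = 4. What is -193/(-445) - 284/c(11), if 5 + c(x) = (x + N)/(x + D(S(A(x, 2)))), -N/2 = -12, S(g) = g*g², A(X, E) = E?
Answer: 95171/890 ≈ 106.93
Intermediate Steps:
S(g) = g³
N = 24 (N = -2*(-12) = 24)
c(x) = -5 + (24 + x)/(4 + x) (c(x) = -5 + (x + 24)/(x + 4) = -5 + (24 + x)/(4 + x))
-193/(-445) - 284/c(11) = -193/(-445) - 284*(4 + 11)/(4*(1 - 1*11)) = -193*(-1/445) - 284*15/(4*(1 - 11)) = 193/445 - 284/(4*(1/15)*(-10)) = 193/445 - 284/(-8/3) = 193/445 - 284*(-3/8) = 193/445 + 213/2 = 95171/890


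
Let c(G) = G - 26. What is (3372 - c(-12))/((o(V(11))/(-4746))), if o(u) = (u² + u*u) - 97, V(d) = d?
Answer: -3236772/29 ≈ -1.1161e+5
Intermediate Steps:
c(G) = -26 + G
o(u) = -97 + 2*u² (o(u) = (u² + u²) - 97 = 2*u² - 97 = -97 + 2*u²)
(3372 - c(-12))/((o(V(11))/(-4746))) = (3372 - (-26 - 12))/(((-97 + 2*11²)/(-4746))) = (3372 - 1*(-38))/(((-97 + 2*121)*(-1/4746))) = (3372 + 38)/(((-97 + 242)*(-1/4746))) = 3410/((145*(-1/4746))) = 3410/(-145/4746) = 3410*(-4746/145) = -3236772/29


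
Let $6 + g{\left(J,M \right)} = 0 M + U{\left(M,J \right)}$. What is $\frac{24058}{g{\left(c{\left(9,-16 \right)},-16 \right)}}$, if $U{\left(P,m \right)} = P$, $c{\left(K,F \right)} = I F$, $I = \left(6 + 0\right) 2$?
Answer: $- \frac{12029}{11} \approx -1093.5$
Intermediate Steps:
$I = 12$ ($I = 6 \cdot 2 = 12$)
$c{\left(K,F \right)} = 12 F$
$g{\left(J,M \right)} = -6 + M$ ($g{\left(J,M \right)} = -6 + \left(0 M + M\right) = -6 + \left(0 + M\right) = -6 + M$)
$\frac{24058}{g{\left(c{\left(9,-16 \right)},-16 \right)}} = \frac{24058}{-6 - 16} = \frac{24058}{-22} = 24058 \left(- \frac{1}{22}\right) = - \frac{12029}{11}$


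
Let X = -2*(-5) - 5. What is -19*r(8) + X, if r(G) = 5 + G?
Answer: -242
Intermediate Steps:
X = 5 (X = 10 - 5 = 5)
-19*r(8) + X = -19*(5 + 8) + 5 = -19*13 + 5 = -247 + 5 = -242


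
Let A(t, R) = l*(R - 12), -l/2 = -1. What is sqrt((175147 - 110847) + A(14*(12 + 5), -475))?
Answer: sqrt(63326) ≈ 251.65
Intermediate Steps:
l = 2 (l = -2*(-1) = 2)
A(t, R) = -24 + 2*R (A(t, R) = 2*(R - 12) = 2*(-12 + R) = -24 + 2*R)
sqrt((175147 - 110847) + A(14*(12 + 5), -475)) = sqrt((175147 - 110847) + (-24 + 2*(-475))) = sqrt(64300 + (-24 - 950)) = sqrt(64300 - 974) = sqrt(63326)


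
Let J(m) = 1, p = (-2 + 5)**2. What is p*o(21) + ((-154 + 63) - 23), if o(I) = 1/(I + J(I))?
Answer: -2499/22 ≈ -113.59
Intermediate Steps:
p = 9 (p = 3**2 = 9)
o(I) = 1/(1 + I) (o(I) = 1/(I + 1) = 1/(1 + I))
p*o(21) + ((-154 + 63) - 23) = 9/(1 + 21) + ((-154 + 63) - 23) = 9/22 + (-91 - 23) = 9*(1/22) - 114 = 9/22 - 114 = -2499/22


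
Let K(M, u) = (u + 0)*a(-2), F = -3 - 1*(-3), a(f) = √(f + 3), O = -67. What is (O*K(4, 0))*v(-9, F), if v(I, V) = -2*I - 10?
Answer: 0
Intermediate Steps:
a(f) = √(3 + f)
F = 0 (F = -3 + 3 = 0)
K(M, u) = u (K(M, u) = (u + 0)*√(3 - 2) = u*√1 = u*1 = u)
v(I, V) = -10 - 2*I
(O*K(4, 0))*v(-9, F) = (-67*0)*(-10 - 2*(-9)) = 0*(-10 + 18) = 0*8 = 0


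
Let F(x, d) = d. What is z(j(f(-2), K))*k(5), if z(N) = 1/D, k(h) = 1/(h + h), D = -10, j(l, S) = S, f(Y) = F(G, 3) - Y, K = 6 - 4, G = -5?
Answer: -1/100 ≈ -0.010000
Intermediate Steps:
K = 2
f(Y) = 3 - Y
k(h) = 1/(2*h)
z(N) = -⅒ (z(N) = 1/(-10) = -⅒)
z(j(f(-2), K))*k(5) = -1/(20*5) = -⅒*⅒ = -1/100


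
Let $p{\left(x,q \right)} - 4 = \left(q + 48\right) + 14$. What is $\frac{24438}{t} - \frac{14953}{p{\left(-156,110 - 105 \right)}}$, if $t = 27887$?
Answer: $- \frac{415259213}{1979977} \approx -209.73$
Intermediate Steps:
$p{\left(x,q \right)} = 66 + q$ ($p{\left(x,q \right)} = 4 + \left(\left(q + 48\right) + 14\right) = 4 + \left(\left(48 + q\right) + 14\right) = 4 + \left(62 + q\right) = 66 + q$)
$\frac{24438}{t} - \frac{14953}{p{\left(-156,110 - 105 \right)}} = \frac{24438}{27887} - \frac{14953}{66 + \left(110 - 105\right)} = 24438 \cdot \frac{1}{27887} - \frac{14953}{66 + \left(110 - 105\right)} = \frac{24438}{27887} - \frac{14953}{66 + 5} = \frac{24438}{27887} - \frac{14953}{71} = - \frac{415259213}{1979977}$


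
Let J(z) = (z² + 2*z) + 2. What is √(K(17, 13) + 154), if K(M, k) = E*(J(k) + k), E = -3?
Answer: 2*I*√119 ≈ 21.817*I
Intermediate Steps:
J(z) = 2 + z² + 2*z
K(M, k) = -6 - 9*k - 3*k² (K(M, k) = -3*((2 + k² + 2*k) + k) = -3*(2 + k² + 3*k) = -6 - 9*k - 3*k²)
√(K(17, 13) + 154) = √((-6 - 9*13 - 3*13²) + 154) = √((-6 - 117 - 3*169) + 154) = √((-6 - 117 - 507) + 154) = √(-630 + 154) = √(-476) = 2*I*√119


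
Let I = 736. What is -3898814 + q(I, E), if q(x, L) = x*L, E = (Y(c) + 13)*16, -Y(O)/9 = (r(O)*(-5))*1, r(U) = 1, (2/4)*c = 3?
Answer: -3215806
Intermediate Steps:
c = 6 (c = 2*3 = 6)
Y(O) = 45 (Y(O) = -9*1*(-5) = -(-45) = -9*(-5) = 45)
E = 928 (E = (45 + 13)*16 = 58*16 = 928)
q(x, L) = L*x
-3898814 + q(I, E) = -3898814 + 928*736 = -3898814 + 683008 = -3215806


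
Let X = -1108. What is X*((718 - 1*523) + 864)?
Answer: -1173372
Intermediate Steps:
X*((718 - 1*523) + 864) = -1108*((718 - 1*523) + 864) = -1108*((718 - 523) + 864) = -1108*(195 + 864) = -1108*1059 = -1173372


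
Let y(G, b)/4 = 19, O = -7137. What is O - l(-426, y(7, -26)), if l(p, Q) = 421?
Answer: -7558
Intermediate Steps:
y(G, b) = 76 (y(G, b) = 4*19 = 76)
O - l(-426, y(7, -26)) = -7137 - 1*421 = -7137 - 421 = -7558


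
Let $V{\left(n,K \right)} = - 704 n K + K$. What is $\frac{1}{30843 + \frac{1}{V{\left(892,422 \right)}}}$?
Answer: $\frac{265002074}{8173458968381} \approx 3.2422 \cdot 10^{-5}$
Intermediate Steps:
$V{\left(n,K \right)} = K - 704 K n$ ($V{\left(n,K \right)} = - 704 K n + K = K - 704 K n$)
$\frac{1}{30843 + \frac{1}{V{\left(892,422 \right)}}} = \frac{1}{30843 + \frac{1}{422 \left(1 - 627968\right)}} = \frac{1}{30843 + \frac{1}{422 \left(-627967\right)}} = \frac{1}{30843 + \frac{1}{-265002074}} = \frac{1}{30843 - \frac{1}{265002074}} = \frac{1}{\frac{8173458968381}{265002074}} = \frac{265002074}{8173458968381}$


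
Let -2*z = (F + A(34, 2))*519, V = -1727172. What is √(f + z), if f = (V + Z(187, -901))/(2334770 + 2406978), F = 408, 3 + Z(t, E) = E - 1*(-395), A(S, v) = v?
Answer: I*√4942586560163377/215534 ≈ 326.18*I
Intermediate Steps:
Z(t, E) = 392 + E (Z(t, E) = -3 + (E - 1*(-395)) = -3 + (E + 395) = -3 + (395 + E) = 392 + E)
f = -1727681/4741748 (f = (-1727172 + (392 - 901))/(2334770 + 2406978) = (-1727172 - 509)/4741748 = -1727681*1/4741748 = -1727681/4741748 ≈ -0.36436)
z = -106395 (z = -(408 + 2)*519/2 = -205*519 = -½*212790 = -106395)
√(f + z) = √(-1727681/4741748 - 106395) = √(-504500006141/4741748) = I*√4942586560163377/215534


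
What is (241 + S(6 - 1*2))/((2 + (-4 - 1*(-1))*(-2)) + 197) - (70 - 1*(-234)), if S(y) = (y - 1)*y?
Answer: -62067/205 ≈ -302.77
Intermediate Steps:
S(y) = y*(-1 + y) (S(y) = (-1 + y)*y = y*(-1 + y))
(241 + S(6 - 1*2))/((2 + (-4 - 1*(-1))*(-2)) + 197) - (70 - 1*(-234)) = (241 + (6 - 1*2)*(-1 + (6 - 1*2)))/((2 + (-4 - 1*(-1))*(-2)) + 197) - (70 - 1*(-234)) = (241 + (6 - 2)*(-1 + (6 - 2)))/((2 + (-4 + 1)*(-2)) + 197) - (70 + 234) = (241 + 4*(-1 + 4))/((2 - 3*(-2)) + 197) - 1*304 = (241 + 4*3)/((2 + 6) + 197) - 304 = (241 + 12)/(8 + 197) - 304 = 253/205 - 304 = -62067/205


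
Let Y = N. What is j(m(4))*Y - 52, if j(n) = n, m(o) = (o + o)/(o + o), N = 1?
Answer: -51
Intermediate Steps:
Y = 1
m(o) = 1 (m(o) = (2*o)/((2*o)) = (2*o)*(1/(2*o)) = 1)
j(m(4))*Y - 52 = 1*1 - 52 = 1 - 52 = -51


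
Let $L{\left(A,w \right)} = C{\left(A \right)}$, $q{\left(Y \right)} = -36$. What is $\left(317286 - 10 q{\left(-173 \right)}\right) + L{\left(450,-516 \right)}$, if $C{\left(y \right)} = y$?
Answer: $318096$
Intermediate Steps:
$L{\left(A,w \right)} = A$
$\left(317286 - 10 q{\left(-173 \right)}\right) + L{\left(450,-516 \right)} = \left(317286 - -360\right) + 450 = \left(317286 + 360\right) + 450 = 317646 + 450 = 318096$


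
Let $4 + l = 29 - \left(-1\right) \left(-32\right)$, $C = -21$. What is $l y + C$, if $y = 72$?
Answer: $-525$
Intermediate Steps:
$l = -7$ ($l = -4 + \left(29 - \left(-1\right) \left(-32\right)\right) = -4 + \left(29 - 32\right) = -4 - 3 = -7$)
$l y + C = \left(-7\right) 72 - 21 = -504 - 21 = -525$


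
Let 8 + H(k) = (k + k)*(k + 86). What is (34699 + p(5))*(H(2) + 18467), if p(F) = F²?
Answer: 653193164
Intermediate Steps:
H(k) = -8 + 2*k*(86 + k) (H(k) = -8 + (k + k)*(k + 86) = -8 + (2*k)*(86 + k) = -8 + 2*k*(86 + k))
(34699 + p(5))*(H(2) + 18467) = (34699 + 5²)*((-8 + 2*2² + 172*2) + 18467) = (34699 + 25)*((-8 + 2*4 + 344) + 18467) = 34724*((-8 + 8 + 344) + 18467) = 34724*(344 + 18467) = 34724*18811 = 653193164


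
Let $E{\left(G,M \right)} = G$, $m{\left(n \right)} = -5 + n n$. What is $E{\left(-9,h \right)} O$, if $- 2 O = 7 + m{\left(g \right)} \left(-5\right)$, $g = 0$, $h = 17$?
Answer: $144$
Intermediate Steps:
$m{\left(n \right)} = -5 + n^{2}$
$O = -16$ ($O = - \frac{7 + \left(-5 + 0^{2}\right) \left(-5\right)}{2} = - \frac{7 + \left(-5 + 0\right) \left(-5\right)}{2} = - \frac{7 - -25}{2} = - \frac{7 + 25}{2} = \left(- \frac{1}{2}\right) 32 = -16$)
$E{\left(-9,h \right)} O = \left(-9\right) \left(-16\right) = 144$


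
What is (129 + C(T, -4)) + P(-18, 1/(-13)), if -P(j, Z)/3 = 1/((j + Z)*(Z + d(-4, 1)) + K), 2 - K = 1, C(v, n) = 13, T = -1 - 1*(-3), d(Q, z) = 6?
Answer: 2545999/17926 ≈ 142.03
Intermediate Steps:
T = 2 (T = -1 + 3 = 2)
K = 1 (K = 2 - 1*1 = 2 - 1 = 1)
P(j, Z) = -3/(1 + (6 + Z)*(Z + j)) (P(j, Z) = -3/((j + Z)*(Z + 6) + 1) = -3/((Z + j)*(6 + Z) + 1) = -3/((6 + Z)*(Z + j) + 1) = -3/(1 + (6 + Z)*(Z + j)))
(129 + C(T, -4)) + P(-18, 1/(-13)) = (129 + 13) - 3/(1 + (1/(-13))**2 + 6/(-13) + 6*(-18) - 18/(-13)) = 142 - 3/(1 + (-1/13)**2 + 6*(-1/13) - 108 - 1/13*(-18)) = 142 - 3/(1 + 1/169 - 6/13 - 108 + 18/13) = 142 - 3/(-17926/169) = 142 - 3*(-169/17926) = 142 + 507/17926 = 2545999/17926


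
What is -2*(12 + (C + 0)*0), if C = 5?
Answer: -24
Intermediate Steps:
-2*(12 + (C + 0)*0) = -2*(12 + (5 + 0)*0) = -2*(12 + 5*0) = -2*(12 + 0) = -2*12 = -24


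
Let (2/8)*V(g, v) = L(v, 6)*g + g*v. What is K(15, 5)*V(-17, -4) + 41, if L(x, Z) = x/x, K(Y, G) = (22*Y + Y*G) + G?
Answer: 83681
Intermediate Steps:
K(Y, G) = G + 22*Y + G*Y (K(Y, G) = (22*Y + G*Y) + G = G + 22*Y + G*Y)
L(x, Z) = 1
V(g, v) = 4*g + 4*g*v (V(g, v) = 4*(1*g + g*v) = 4*(g + g*v) = 4*g + 4*g*v)
K(15, 5)*V(-17, -4) + 41 = (5 + 22*15 + 5*15)*(4*(-17)*(1 - 4)) + 41 = (5 + 330 + 75)*(4*(-17)*(-3)) + 41 = 410*204 + 41 = 83640 + 41 = 83681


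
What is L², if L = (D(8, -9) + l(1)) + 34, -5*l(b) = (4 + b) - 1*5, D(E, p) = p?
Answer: 625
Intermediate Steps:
l(b) = ⅕ - b/5 (l(b) = -((4 + b) - 1*5)/5 = -((4 + b) - 5)/5 = -(-1 + b)/5 = ⅕ - b/5)
L = 25 (L = (-9 + (⅕ - ⅕*1)) + 34 = (-9 + (⅕ - ⅕)) + 34 = (-9 + 0) + 34 = -9 + 34 = 25)
L² = 25² = 625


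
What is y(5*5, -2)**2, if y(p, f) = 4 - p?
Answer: 441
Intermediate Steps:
y(5*5, -2)**2 = (4 - 5*5)**2 = (4 - 1*25)**2 = (4 - 25)**2 = (-21)**2 = 441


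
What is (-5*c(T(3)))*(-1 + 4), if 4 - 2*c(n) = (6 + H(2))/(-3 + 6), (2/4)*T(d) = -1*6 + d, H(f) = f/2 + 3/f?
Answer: -35/4 ≈ -8.7500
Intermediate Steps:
H(f) = f/2 + 3/f (H(f) = f*(½) + 3/f = f/2 + 3/f)
T(d) = -12 + 2*d (T(d) = 2*(-1*6 + d) = 2*(-6 + d) = -12 + 2*d)
c(n) = 7/12 (c(n) = 2 - (6 + ((½)*2 + 3/2))/(2*(-3 + 6)) = 2 - (6 + (1 + 3*(½)))/(2*3) = 2 - (6 + (1 + 3/2))/(2*3) = 2 - (6 + 5/2)/(2*3) = 2 - 17/(4*3) = 2 - ½*17/6 = 2 - 17/12 = 7/12)
(-5*c(T(3)))*(-1 + 4) = (-5*7/12)*(-1 + 4) = -35/12*3 = -35/4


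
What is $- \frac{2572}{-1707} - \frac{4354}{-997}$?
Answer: $\frac{9996562}{1701879} \approx 5.8738$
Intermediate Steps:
$- \frac{2572}{-1707} - \frac{4354}{-997} = \left(-2572\right) \left(- \frac{1}{1707}\right) - - \frac{4354}{997} = \frac{2572}{1707} + \frac{4354}{997} = \frac{9996562}{1701879}$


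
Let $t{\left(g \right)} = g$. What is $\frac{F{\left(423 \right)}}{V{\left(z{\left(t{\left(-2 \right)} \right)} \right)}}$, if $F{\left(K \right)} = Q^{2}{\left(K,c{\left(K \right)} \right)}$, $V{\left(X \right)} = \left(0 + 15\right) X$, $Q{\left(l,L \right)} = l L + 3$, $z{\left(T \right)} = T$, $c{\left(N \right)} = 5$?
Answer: $- \frac{747654}{5} \approx -1.4953 \cdot 10^{5}$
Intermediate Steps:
$Q{\left(l,L \right)} = 3 + L l$ ($Q{\left(l,L \right)} = L l + 3 = 3 + L l$)
$V{\left(X \right)} = 15 X$
$F{\left(K \right)} = \left(3 + 5 K\right)^{2}$
$\frac{F{\left(423 \right)}}{V{\left(z{\left(t{\left(-2 \right)} \right)} \right)}} = \frac{\left(3 + 5 \cdot 423\right)^{2}}{15 \left(-2\right)} = \frac{\left(3 + 2115\right)^{2}}{-30} = 2118^{2} \left(- \frac{1}{30}\right) = 4485924 \left(- \frac{1}{30}\right) = - \frac{747654}{5}$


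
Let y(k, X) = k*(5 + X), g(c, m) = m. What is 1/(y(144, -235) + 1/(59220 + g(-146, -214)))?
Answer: -59006/1954278719 ≈ -3.0193e-5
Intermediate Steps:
1/(y(144, -235) + 1/(59220 + g(-146, -214))) = 1/(144*(5 - 235) + 1/(59220 - 214)) = 1/(144*(-230) + 1/59006) = 1/(-33120 + 1/59006) = 1/(-1954278719/59006) = -59006/1954278719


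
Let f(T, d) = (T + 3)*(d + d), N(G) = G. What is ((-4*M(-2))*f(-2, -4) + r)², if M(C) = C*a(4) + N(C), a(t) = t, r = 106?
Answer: 45796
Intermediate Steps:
f(T, d) = 2*d*(3 + T) (f(T, d) = (3 + T)*(2*d) = 2*d*(3 + T))
M(C) = 5*C (M(C) = C*4 + C = 4*C + C = 5*C)
((-4*M(-2))*f(-2, -4) + r)² = ((-20*(-2))*(2*(-4)*(3 - 2)) + 106)² = ((-4*(-10))*(2*(-4)*1) + 106)² = (40*(-8) + 106)² = (-320 + 106)² = (-214)² = 45796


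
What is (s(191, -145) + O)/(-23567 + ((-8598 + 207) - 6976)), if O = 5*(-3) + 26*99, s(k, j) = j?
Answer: -1207/19467 ≈ -0.062002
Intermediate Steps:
O = 2559 (O = -15 + 2574 = 2559)
(s(191, -145) + O)/(-23567 + ((-8598 + 207) - 6976)) = (-145 + 2559)/(-23567 + ((-8598 + 207) - 6976)) = 2414/(-23567 + (-8391 - 6976)) = 2414/(-23567 - 15367) = 2414/(-38934) = 2414*(-1/38934) = -1207/19467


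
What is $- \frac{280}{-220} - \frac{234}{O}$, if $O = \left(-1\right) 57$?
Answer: $\frac{1124}{209} \approx 5.378$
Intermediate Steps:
$O = -57$
$- \frac{280}{-220} - \frac{234}{O} = - \frac{280}{-220} - \frac{234}{-57} = \left(-280\right) \left(- \frac{1}{220}\right) - - \frac{78}{19} = \frac{14}{11} + \frac{78}{19} = \frac{1124}{209}$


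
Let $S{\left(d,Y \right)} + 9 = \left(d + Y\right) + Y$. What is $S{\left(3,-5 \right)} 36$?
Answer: $-576$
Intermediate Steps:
$S{\left(d,Y \right)} = -9 + d + 2 Y$ ($S{\left(d,Y \right)} = -9 + \left(\left(d + Y\right) + Y\right) = -9 + \left(\left(Y + d\right) + Y\right) = -9 + \left(d + 2 Y\right) = -9 + d + 2 Y$)
$S{\left(3,-5 \right)} 36 = \left(-9 + 3 + 2 \left(-5\right)\right) 36 = \left(-9 + 3 - 10\right) 36 = \left(-16\right) 36 = -576$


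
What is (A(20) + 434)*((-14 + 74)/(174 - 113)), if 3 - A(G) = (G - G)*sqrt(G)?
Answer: 26220/61 ≈ 429.84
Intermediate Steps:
A(G) = 3 (A(G) = 3 - (G - G)*sqrt(G) = 3 - 0*sqrt(G) = 3 - 1*0 = 3 + 0 = 3)
(A(20) + 434)*((-14 + 74)/(174 - 113)) = (3 + 434)*((-14 + 74)/(174 - 113)) = 437*(60/61) = 26220/61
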